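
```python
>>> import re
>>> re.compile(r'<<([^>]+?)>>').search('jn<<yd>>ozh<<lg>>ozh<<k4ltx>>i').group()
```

'<<yd>>'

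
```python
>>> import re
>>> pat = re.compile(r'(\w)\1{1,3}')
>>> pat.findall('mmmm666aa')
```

`\1` is not a pattern — it's the concrete string captured by group 1, re-applied verbatim.
Matches: at [0:4] match 'mmmm', group 1 = 'm'; at [4:7] match '666', group 1 = '6'; at [7:9] match 'aa', group 1 = 'a'.
`findall` collects group 1 from each match (3 total).

['m', '6', 'a']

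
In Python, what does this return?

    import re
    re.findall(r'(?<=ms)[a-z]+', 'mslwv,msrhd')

The lookaround is zero-width — it requires the adjacent text to match without consuming it, so the asserted text isn't part of the match.
With no groups in the pattern, `findall` gives back each whole match — 2 here.

['lwv', 'rhd']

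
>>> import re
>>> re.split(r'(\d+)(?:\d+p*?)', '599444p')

['', '59944', 'p']

The pattern matches one or more of a digit (captured); then one or more of a digit, then zero or more of a literal 'p' (lazy) (non-capturing group).
Lazy quantifiers expand one character at a time until the remainder of the pattern can match.
Matches to split on: at [0:6] → '599444'.
With a capturing group present, the delimiter's captured portion is kept in the result list.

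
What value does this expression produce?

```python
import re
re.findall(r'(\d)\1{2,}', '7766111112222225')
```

['1', '2']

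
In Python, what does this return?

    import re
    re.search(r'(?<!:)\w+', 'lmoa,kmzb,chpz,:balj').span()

(0, 4)

The negative lookaround is zero-width — it rules out positions where the adjacent text would match, without consuming anything.
`re.search` tries every starting position until one works.
The match spans [0:4] → 'lmoa'.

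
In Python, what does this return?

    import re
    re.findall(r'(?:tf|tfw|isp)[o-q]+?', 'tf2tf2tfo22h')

['tfo']

Scanning left to right: at [6:9] → 'tfo'.
No capturing groups, so `findall` returns the 1 full match string.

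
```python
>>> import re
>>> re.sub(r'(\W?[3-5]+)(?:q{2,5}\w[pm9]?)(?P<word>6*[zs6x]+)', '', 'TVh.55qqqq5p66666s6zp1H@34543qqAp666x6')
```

This matches optionally a non-word character, then one or more of a character in [3-5] (captured); then 2 to 5 of a literal 'q', then a word character, then optionally one of [pm9] (non-capturing group); then zero or more of a literal '6', then one or more of one of [zs6x] (captured as 'word').
Matches: at [3:20] → '.55qqqq5p66666s6z'; at [23:38] → '@34543qqAp666x6'.
Each match is replaced by ''.

'TVhp1H'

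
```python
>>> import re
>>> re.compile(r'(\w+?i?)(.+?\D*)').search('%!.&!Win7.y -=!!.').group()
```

The match spans [5:8] → 'Win'.

'Win'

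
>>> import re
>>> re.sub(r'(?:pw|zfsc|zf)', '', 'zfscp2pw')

`|` is ordered: at each position the engine commits to the first alternative that works.
Matches: at [0:4] → 'zfsc'; at [6:8] → 'pw'.
`sub` substitutes '' at each match site.

'p2'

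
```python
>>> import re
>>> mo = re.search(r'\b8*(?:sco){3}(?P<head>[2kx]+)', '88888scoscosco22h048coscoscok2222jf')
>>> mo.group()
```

'88888scoscosco22'

The match spans [0:16] → '88888scoscosco22'.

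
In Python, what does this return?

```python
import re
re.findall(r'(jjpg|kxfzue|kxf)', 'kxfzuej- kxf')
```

Branches in `(...|...)` are attempted left-to-right; the first branch that allows the whole pattern to succeed is taken.
With a single group, `findall` returns only what that group captured — 2 items.

['kxfzue', 'kxf']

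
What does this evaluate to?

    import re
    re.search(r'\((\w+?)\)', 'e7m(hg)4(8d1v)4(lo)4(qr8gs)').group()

'(hg)'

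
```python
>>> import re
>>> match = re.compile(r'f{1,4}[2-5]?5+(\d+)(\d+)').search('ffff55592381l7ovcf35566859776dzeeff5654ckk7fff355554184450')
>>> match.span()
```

The pattern matches 1 to 4 of the literal 'f', then optionally a character in [2-5], then one or more of a literal '5'; then one or more of a digit (captured); then one or more of a digit (captured).
`re.search` scans for the first position where the pattern succeeds.
The match spans [0:12] → 'ffff55592381'.
Captured: group 1 = '9238', group 2 = '1'.

(0, 12)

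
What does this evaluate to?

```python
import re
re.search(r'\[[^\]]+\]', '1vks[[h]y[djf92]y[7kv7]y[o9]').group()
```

`re.search` scans for the first position where the pattern succeeds.
The match spans [4:8] → '[[h]'.

'[[h]'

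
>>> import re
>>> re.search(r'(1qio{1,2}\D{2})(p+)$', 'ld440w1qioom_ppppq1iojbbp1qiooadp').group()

'1qiooadp'

Pattern: the literal '1qi', then 1 to 2 of the literal 'o', then exactly 2 of a non-digit (captured); then one or more of a literal 'p' (captured); then anchored at the end.
The match spans [25:33] → '1qiooadp'.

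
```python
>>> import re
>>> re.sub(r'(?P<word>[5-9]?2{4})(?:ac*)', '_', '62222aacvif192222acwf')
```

'_acvif1_wf'

Pattern: optionally a character in [5-9], then exactly 4 of the literal '2' (captured as 'word'); then the literal 'a', then zero or more of a literal 'c' (non-capturing group).
Matches: at [0:6] → '62222a'; at [12:19] → '92222ac'.
`sub` substitutes '_' at each match site.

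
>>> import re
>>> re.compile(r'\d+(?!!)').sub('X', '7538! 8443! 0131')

The negative lookahead/lookbehind blocks any match where the forbidden context is present.
Matches: at [0:3] → '753'; at [6:9] → '844'; at [12:16] → '0131'.
`sub` substitutes 'X' at each match site.

'X8! X3! X'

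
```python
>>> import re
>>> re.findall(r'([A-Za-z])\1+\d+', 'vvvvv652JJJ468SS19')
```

['v', 'J', 'S']

`\1` has to match the exact text group 1 already captured.
Matches: at [0:8] match 'vvvvv652', group 1 = 'v'; at [8:14] match 'JJJ468', group 1 = 'J'; at [14:18] match 'SS19', group 1 = 'S'.
`findall` collects group 1 from each match (3 total).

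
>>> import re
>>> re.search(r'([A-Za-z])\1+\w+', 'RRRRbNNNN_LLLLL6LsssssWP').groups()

A backreference is literal: `\1` must see the identical characters the first group matched.
`re.search` tries every starting position until one works.
The match spans [0:24] → 'RRRRbNNNN_LLLLL6LsssssWP'.
Captured: group 1 = 'R'.

('R',)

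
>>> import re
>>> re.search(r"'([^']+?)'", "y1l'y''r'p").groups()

('y',)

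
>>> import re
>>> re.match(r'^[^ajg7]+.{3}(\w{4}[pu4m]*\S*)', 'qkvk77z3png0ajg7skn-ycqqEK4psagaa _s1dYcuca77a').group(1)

'3png0ajg7skn-ycqqEK4psagaa'

The match spans [0:33] → 'qkvk77z3png0ajg7skn-ycqqEK4psagaa'.
Captured: group 1 = '3png0ajg7skn-ycqqEK4psagaa'.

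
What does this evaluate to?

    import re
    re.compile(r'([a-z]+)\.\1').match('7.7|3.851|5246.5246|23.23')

The backreference `\1` re-matches whatever the first group consumed, character for character.
With `match`, the pattern is implicitly anchored at the beginning.
Here the string doesn't start with a match, so the call returns None.

None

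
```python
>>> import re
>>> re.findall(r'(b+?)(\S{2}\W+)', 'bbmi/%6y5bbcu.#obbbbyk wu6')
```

[('bb', 'mi/%'), ('bb', 'cu.#'), ('bbbb', 'yk ')]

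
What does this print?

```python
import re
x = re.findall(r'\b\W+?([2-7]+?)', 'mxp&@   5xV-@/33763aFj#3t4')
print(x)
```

['5', '3', '3']

This matches a word boundary (`\b`, zero-width); then one or more of a non-word character (lazy); then one or more of a character in [2-7] (lazy) (captured).
`findall` collects group 1 from each match (3 total).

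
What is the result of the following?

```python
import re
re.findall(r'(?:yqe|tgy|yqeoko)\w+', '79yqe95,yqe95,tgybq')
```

['yqe95', 'yqe95', 'tgybq']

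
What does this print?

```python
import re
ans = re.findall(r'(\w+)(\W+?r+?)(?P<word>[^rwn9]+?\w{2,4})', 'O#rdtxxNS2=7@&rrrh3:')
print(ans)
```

Pattern: one or more of a word character (captured); then one or more of a non-word character (lazy), then one or more of a literal 'r' (lazy) (captured); then one or more of any character except [rwn9] (lazy), then 2 to 4 of a word character (captured as 'word').
Scanning left to right: at [0:8] match 'O#rdtxxN', groups = ('O', '#r', 'dtxxN').
With 3 capturing groups, `findall` returns a 3-tuple per match.

[('O', '#r', 'dtxxN')]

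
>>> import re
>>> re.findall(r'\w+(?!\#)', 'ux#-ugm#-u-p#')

['u', 'ug', 'u']

The negative lookahead/lookbehind blocks any match where the forbidden context is present.
With no groups in the pattern, `findall` gives back each whole match — 3 here.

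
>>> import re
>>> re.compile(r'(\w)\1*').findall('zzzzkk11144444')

`\1` has to match the exact text group 1 already captured.
Walking the string: at [0:4] match 'zzzz', group 1 = 'z'; at [4:6] match 'kk', group 1 = 'k'; at [6:9] match '111', group 1 = '1'; at [9:14] match '44444', group 1 = '4'.
`findall` collects group 1 from each match (4 total).

['z', 'k', '1', '4']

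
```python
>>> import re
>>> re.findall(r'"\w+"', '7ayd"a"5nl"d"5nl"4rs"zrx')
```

['"a"', '"d"', '"4rs"']

With no groups in the pattern, `findall` gives back each whole match — 3 here.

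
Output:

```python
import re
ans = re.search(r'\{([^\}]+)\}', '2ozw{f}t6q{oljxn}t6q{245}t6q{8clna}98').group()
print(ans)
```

`search` walks the string left to right and returns the first match it finds.
The match spans [4:7] → '{f}'.
Captured: group 1 = 'f'.

{f}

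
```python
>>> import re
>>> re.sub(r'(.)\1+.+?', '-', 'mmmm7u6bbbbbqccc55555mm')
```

'-u6---m'

After group 1 captures some text, `\1` only succeeds where that same text appears again.
Matches: at [0:5] → 'mmmm7'; at [7:13] → 'bbbbbq'; at [13:17] → 'ccc5'; at [17:22] → '5555m'.
Each match is replaced by '-'.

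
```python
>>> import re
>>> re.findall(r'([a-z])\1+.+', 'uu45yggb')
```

['u']

`\1` has to match the exact text group 1 already captured.
`findall` collects group 1 from the one match (1 total).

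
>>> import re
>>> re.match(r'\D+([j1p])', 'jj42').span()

`re.match` only tries the pattern at the start of the string.
The match spans [0:2] → 'jj'.

(0, 2)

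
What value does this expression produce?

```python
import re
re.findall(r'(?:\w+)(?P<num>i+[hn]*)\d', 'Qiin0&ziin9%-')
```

['in', 'in']

This matches one or more of a word character (non-capturing group); then one or more of the literal 'i', then zero or more of one of [hn] (captured as 'num'); then a digit.
`findall` collects group 1 from each match (2 total).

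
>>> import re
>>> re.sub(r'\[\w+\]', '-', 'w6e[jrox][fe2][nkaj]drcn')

'w6e---drcn'

Each match is replaced by '-'.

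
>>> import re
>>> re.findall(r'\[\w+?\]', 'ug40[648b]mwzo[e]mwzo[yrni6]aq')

Matches: at [4:10] → '[648b]'; at [14:17] → '[e]'; at [21:28] → '[yrni6]'.
No capturing groups, so `findall` returns the 3 full match strings.

['[648b]', '[e]', '[yrni6]']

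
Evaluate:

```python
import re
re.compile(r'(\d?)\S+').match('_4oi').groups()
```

This matches optionally a digit (captured); then one or more of a non-whitespace character.
`re.match` won't scan ahead — the pattern has to work from the very first character.
The match spans [0:4] → '_4oi'.
Captured: group 1 = ''.

('',)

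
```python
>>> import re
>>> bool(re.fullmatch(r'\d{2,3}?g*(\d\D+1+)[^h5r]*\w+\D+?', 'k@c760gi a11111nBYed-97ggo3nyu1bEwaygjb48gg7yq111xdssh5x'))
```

This matches 2 to 3 of a digit (lazy), then zero or more of a literal 'g'; then a digit, then one or more of a non-digit, then one or more of a literal '1' (captured); then zero or more of any character except [h5r], then one or more of a word character, then one or more of a non-digit (lazy).
`fullmatch` succeeds only if the pattern covers the string from start to end.
Here the string isn't matched end-to-end, so the call returns None, and `bool(None)` is False.

False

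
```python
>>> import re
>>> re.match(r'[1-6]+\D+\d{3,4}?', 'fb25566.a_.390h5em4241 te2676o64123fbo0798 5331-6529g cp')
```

None

Pattern: one or more of a character in [1-6], then one or more of a non-digit; then 3 to 4 of a digit (lazy).
With `match`, the pattern is implicitly anchored at the beginning.
Here position 0 doesn't satisfy it, so the call returns None.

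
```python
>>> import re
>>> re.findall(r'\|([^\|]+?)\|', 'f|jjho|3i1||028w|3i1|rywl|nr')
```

Because there's exactly one group, `findall` drops the full match and keeps group 1 from each hit.

['jjho', '028w', 'rywl']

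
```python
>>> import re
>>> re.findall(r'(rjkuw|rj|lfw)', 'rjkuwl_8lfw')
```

['rjkuw', 'lfw']

The regex engine tests alternatives in the order written; an earlier branch that matches wins even if a later one would match more.
Walking the string: at [0:5] match 'rjkuw', group 1 = 'rjkuw'; at [8:11] match 'lfw', group 1 = 'lfw'.
`findall` collects group 1 from each match (2 total).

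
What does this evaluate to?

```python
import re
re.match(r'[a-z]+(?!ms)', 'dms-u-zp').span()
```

`(?!…)`/`(?<!…)` only lets a position through if the neighbouring text does NOT match; no characters are consumed.
`re.match` won't scan ahead — the pattern has to work from the very first character.
The match spans [0:3] → 'dms'.

(0, 3)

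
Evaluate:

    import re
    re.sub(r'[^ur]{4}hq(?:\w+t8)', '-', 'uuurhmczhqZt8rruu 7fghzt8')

'uuur-rruu 7fghzt8'

Pattern: exactly 4 of any character except [ur], then the literal 'hq'; then one or more of a word character, then the literal 't8' (non-capturing group).
Matches: at [4:13] → 'hmczhqZt8'.
`sub` substitutes '-' at each match site.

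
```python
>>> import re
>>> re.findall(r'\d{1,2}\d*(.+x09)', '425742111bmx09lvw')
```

['bmx09']

The pattern matches 1 to 2 of a digit, then zero or more of a digit; then one or more of any character, then the literal 'x09' (captured).
Walking the string: at [0:14] match '425742111bmx09', group 1 = 'bmx09'.
Because there's exactly one group, `findall` drops the full match and keeps group 1 from the one hit.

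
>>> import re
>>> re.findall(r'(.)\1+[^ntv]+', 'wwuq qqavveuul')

A backreference is literal: `\1` must see the identical characters the first group matched.
With a single group, `findall` returns only what that group captured — 2 items.

['w', 'v']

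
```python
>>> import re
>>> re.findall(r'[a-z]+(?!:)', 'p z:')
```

['p']

Because the assertion is negative and zero-width, positions next to the forbidden text are skipped.
No capturing groups, so `findall` returns the 1 full match string.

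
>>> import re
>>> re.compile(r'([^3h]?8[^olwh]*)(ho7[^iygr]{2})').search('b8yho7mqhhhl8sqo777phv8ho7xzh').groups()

('b8y', 'ho7mq')

The match spans [0:8] → 'b8yho7mq'.
Captured: group 1 = 'b8y', group 2 = 'ho7mq'.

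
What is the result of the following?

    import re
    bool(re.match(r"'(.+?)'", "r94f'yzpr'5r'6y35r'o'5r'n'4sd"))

False

`match` is anchored at position 0; if the pattern doesn't fit there, it returns None.
Here position 0 doesn't satisfy it, so the call returns None, and `bool(None)` is False.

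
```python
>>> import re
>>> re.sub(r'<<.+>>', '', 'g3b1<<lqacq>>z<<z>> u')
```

'g3b1 u'

Matches: at [4:19] → '<<lqacq>>z<<z>>'.
`sub` substitutes '' at each match site.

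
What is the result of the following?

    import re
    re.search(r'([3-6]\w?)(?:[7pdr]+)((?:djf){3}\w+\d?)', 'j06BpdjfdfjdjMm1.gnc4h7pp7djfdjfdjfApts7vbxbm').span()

The pattern matches a character in [3-6], then optionally a word character (captured); then one or more of one of [7pdr] (non-capturing group); then the literal 'djf' repeated 3 times, then one or more of a word character, then optionally a digit (captured).
`search` walks the string left to right and returns the first match it finds.
The match spans [20:45] → '4h7pp7djfdjfdjfApts7vbxbm'.
Captured: group 1 = '4h', group 2 = 'djfdjfdjfApts7vbxbm'.

(20, 45)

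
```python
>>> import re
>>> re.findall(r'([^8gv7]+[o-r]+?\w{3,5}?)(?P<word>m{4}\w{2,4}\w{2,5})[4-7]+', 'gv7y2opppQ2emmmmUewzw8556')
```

[('y2opppQ2e', 'mmmmUewzw855')]

The pattern matches one or more of any character except [8gv7], then one or more of a character in [o-r] (lazy), then 3 to 5 of a word character (lazy) (captured); then exactly 4 of the literal 'm', then 2 to 4 of a word character, then 2 to 5 of a word character (captured as 'word'); then one or more of a character in [4-7].
Walking the string: at [3:25] match 'y2opppQ2emmmmUewzw8556', groups = ('y2opppQ2e', 'mmmmUewzw855').
With 2 capturing groups, `findall` returns a 2-tuple per match.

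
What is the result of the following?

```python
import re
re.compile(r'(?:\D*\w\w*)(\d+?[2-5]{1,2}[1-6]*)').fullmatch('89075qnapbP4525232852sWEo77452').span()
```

This matches zero or more of a non-digit, then a word character, then zero or more of a word character (non-capturing group); then one or more of a digit (lazy), then 1 to 2 of a character in [2-5], then zero or more of a character in [1-6] (captured).
For `fullmatch`, every character of the input must be accounted for by the pattern.
The match spans [0:30] → '89075qnapbP4525232852sWEo77452'.
Captured: group 1 = '52'.

(0, 30)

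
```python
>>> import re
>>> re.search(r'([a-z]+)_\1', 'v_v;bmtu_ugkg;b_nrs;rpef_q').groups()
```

('v',)

`\1` is not a pattern — it's the concrete string captured by group 1, re-applied verbatim.
Unlike `match`, `search` isn't anchored — it looks for the pattern anywhere in the string.
The match spans [0:3] → 'v_v'.
Captured: group 1 = 'v'.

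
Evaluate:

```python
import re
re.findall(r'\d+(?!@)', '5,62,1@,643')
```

['5', '62', '643']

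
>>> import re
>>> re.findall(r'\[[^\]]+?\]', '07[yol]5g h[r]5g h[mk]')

['[yol]', '[r]', '[mk]']

Walking the string: at [2:7] → '[yol]'; at [11:14] → '[r]'; at [18:22] → '[mk]'.
With no groups in the pattern, `findall` gives back each whole match — 3 here.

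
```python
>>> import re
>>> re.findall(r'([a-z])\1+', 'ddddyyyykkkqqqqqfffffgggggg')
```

`\1` is not a pattern — it's the concrete string captured by group 1, re-applied verbatim.
`findall` collects group 1 from each match (6 total).

['d', 'y', 'k', 'q', 'f', 'g']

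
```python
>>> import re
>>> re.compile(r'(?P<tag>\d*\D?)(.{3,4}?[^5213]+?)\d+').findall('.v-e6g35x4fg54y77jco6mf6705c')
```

The `?` after the quantifier makes it lazy — it takes as little as possible before letting the rest of the pattern try.
`findall` packs the 2 group values into a tuple for every match.

[('.', 'v-e6g'), ('x', '4fg54y'), ('j', 'co6mf')]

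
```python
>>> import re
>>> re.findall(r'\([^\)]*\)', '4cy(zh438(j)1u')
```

['(zh438(j)']

Walking the string: at [3:12] → '(zh438(j)'.
`findall` yields the raw match text (1 of them) because the pattern has no groups.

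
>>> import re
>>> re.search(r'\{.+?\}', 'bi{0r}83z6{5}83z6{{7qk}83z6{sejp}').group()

'{0r}'

Because the quantifier is non-greedy, it stops expanding at the earliest point where the rest of the pattern can succeed.
`re.search` scans for the first position where the pattern succeeds.
The match spans [2:6] → '{0r}'.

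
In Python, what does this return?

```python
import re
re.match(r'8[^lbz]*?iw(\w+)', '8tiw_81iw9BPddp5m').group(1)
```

The pattern matches a literal '8', then zero or more of any character except [lbz] (lazy), then the literal 'iw'; then one or more of a word character (captured).
A non-greedy quantifier consumes as few characters as it can — just enough that the remainder of the pattern still matches from where it stops; whatever follows it matches normally.
`match` is anchored at position 0; if the pattern doesn't fit there, it returns None.
The match spans [0:17] → '8tiw_81iw9BPddp5m'.
Captured: group 1 = '_81iw9BPddp5m'.

'_81iw9BPddp5m'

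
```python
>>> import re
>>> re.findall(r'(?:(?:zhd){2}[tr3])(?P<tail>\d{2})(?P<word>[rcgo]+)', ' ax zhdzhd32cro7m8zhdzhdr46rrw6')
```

[('46', 'rr')]

This matches the literal 'zhd' repeated 2 times, then one of [tr3] (non-capturing group); then exactly 2 of a digit (captured as 'tail'); then one or more of one of [rcgo] (captured as 'word').
Scanning left to right: at [18:29] match 'zhdzhdr46rr', groups = ('46', 'rr').
Multiple groups make `findall` return tuples — one 2-tuple for the one match.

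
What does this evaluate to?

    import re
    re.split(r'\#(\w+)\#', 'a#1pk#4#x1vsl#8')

['a', '1pk', '4', 'x1vsl', '8']

Matches to split on: at [1:6] → '#1pk#'; at [7:14] → '#x1vsl#'.
Because the pattern has a capturing group, `split` also inserts each captured text between the pieces.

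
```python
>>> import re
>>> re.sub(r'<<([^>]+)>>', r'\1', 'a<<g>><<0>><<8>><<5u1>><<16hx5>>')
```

'ag085u116hx5'

Each match is replaced using the text its own group 1 captured.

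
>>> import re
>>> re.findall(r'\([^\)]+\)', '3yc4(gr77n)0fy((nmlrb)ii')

['(gr77n)', '((nmlrb)']

Scanning left to right: at [4:11] → '(gr77n)'; at [14:22] → '((nmlrb)'.
No capturing groups, so `findall` returns the 2 full match strings.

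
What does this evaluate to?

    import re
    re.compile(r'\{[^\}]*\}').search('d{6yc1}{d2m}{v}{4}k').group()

`search` walks the string left to right and returns the first match it finds.
The match spans [1:7] → '{6yc1}'.

'{6yc1}'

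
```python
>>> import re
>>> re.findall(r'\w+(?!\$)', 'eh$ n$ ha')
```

['e', 'ha']

The negative lookahead/lookbehind blocks any match where the forbidden context is present.
Scanning left to right: at [0:1] → 'e'; at [7:9] → 'ha'.
No capturing groups, so `findall` returns the 2 full match strings.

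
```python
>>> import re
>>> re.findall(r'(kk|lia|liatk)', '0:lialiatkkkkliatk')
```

['lia', 'lia', 'kk', 'kk', 'lia']

`|` is ordered: at each position the engine commits to the first alternative that works.
One capturing group, so `findall` returns just the captured substring from each match — 5 in all.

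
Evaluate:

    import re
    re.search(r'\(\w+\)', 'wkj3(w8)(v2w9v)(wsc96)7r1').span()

(4, 8)

Unlike `match`, `search` isn't anchored — it looks for the pattern anywhere in the string.
The match spans [4:8] → '(w8)'.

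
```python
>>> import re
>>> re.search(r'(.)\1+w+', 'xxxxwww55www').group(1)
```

`\1` has to match the exact text group 1 already captured.
`re.search` tries every starting position until one works.
The match spans [0:7] → 'xxxxwww'.
Captured: group 1 = 'x'.

'x'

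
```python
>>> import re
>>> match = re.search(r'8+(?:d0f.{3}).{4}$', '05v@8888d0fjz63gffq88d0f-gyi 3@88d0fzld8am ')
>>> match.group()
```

'88d0fzld8am '

The pattern matches one or more of a literal '8'; then the literal 'd0f', then exactly 3 of any character (non-capturing group); then exactly 4 of any character; then anchored at the end.
`re.search` scans for the first position where the pattern succeeds.
The match spans [31:43] → '88d0fzld8am '.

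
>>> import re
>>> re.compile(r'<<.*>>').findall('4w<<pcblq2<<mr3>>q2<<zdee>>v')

Since nothing is captured, `findall` lists the 1 matched substring directly.

['<<pcblq2<<mr3>>q2<<zdee>>']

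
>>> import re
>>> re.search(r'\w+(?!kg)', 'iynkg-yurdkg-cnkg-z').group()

'iynkg'

The negative lookahead/lookbehind blocks any match where the forbidden context is present.
Unlike `match`, `search` isn't anchored — it looks for the pattern anywhere in the string.
The match spans [0:5] → 'iynkg'.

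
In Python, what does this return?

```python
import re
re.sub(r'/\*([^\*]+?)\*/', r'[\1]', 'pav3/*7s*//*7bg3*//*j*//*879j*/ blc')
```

`\1` in the replacement pulls in group 1's text for each match.

'pav3[7s][7bg3][j][879j] blc'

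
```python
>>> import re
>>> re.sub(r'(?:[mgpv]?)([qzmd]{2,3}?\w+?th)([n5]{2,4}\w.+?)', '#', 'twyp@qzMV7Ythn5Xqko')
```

This matches optionally one of [mgpv] (non-capturing group); then 2 to 3 of one of [qzmd] (lazy), then one or more of a word character (lazy), then the literal 'th' (captured); then 2 to 4 of one of [n5], then a word character, then one or more of any character (lazy) (captured).
Every occurrence is swapped for '#'.

'twyp@#ko'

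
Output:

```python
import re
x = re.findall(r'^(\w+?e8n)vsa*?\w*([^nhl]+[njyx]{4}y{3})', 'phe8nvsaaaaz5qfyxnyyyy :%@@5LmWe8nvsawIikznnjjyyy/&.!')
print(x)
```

[('phe8n', 'fyxnyyyy')]

This matches anchored at the start of the string; then one or more of a word character (lazy), then the literal 'e8n' (captured); then the literal 'vs', then zero or more of a literal 'a' (lazy), then zero or more of a word character; then one or more of any character except [nhl], then exactly 4 of one of [njyx], then exactly 3 of a literal 'y' (captured).
2 groups means the one result is a tuple of 2 captured strings — 1 here.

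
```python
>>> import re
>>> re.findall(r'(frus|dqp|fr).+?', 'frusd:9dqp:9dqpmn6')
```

['frus', 'dqp', 'dqp']

`|` is ordered: at each position the engine commits to the first alternative that works.
One capturing group, so `findall` returns just the captured substring from each match — 3 in all.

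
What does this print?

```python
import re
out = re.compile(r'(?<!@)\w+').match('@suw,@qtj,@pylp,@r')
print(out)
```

Because the assertion is negative and zero-width, positions next to the forbidden text are skipped.
`match` is anchored at position 0; if the pattern doesn't fit there, it returns None.
Here position 0 doesn't satisfy it, so the call returns None.

None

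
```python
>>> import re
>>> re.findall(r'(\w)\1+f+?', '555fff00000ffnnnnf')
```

After group 1 captures some text, `\1` only succeeds where that same text appears again.
Walking the string: at [0:4] match '555f', group 1 = '5'; at [6:12] match '00000f', group 1 = '0'; at [13:18] match 'nnnnf', group 1 = 'n'.
`findall` collects group 1 from each match (3 total).

['5', '0', 'n']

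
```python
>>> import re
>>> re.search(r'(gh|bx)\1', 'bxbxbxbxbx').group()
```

The backreference `\1` re-matches whatever the first group consumed, character for character.
`re.search` scans for the first position where the pattern succeeds.
The match spans [0:4] → 'bxbx'.
Captured: group 1 = 'bx'.

'bxbx'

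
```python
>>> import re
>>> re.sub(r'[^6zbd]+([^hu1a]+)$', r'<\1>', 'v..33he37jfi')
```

This matches one or more of any character except [6zbd]; then one or more of any character except [hu1a] (captured); then anchored at the end.
Each match is replaced using the text its own group 1 captured.

'<i>'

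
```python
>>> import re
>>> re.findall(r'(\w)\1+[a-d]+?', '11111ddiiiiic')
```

A backreference is literal: `\1` must see the identical characters the first group matched.
Because there's exactly one group, `findall` drops the full match and keeps group 1 from each hit.

['1', 'i']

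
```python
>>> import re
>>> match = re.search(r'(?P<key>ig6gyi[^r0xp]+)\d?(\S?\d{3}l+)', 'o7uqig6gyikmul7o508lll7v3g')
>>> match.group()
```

The match spans [4:22] → 'ig6gyikmul7o508lll'.

'ig6gyikmul7o508lll'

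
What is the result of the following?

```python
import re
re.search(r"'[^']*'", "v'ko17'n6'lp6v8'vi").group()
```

"'ko17'"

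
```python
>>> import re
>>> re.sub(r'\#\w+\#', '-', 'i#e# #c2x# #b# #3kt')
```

Matches: at [1:4] → '#e#'; at [5:10] → '#c2x#'; at [11:14] → '#b#'.
`sub` substitutes '-' at each match site.

'i- - - #3kt'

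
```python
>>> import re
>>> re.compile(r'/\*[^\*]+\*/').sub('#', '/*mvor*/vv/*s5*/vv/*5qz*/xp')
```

'#vv#vv#xp'

Matches: at [0:8] → '/*mvor*/'; at [10:16] → '/*s5*/'; at [18:25] → '/*5qz*/'.
`sub` substitutes '#' at each match site.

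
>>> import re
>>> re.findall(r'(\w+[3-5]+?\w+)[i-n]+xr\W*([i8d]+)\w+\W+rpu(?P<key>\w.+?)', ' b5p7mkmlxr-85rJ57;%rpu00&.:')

[('b5p7mkm', '8', '00')]

A `+?`/`*?`/`{m,n}?` starts at its minimum and grows only as far as needed for what follows to match.
Multiple groups make `findall` return tuples — one 3-tuple for the one match.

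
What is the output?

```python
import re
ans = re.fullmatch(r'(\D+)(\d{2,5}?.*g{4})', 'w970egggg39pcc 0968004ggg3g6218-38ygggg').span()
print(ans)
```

`re.fullmatch` requires the pattern to consume the entire string.
The match spans [0:39] → 'w970egggg39pcc 0968004ggg3g6218-38ygggg'.

(0, 39)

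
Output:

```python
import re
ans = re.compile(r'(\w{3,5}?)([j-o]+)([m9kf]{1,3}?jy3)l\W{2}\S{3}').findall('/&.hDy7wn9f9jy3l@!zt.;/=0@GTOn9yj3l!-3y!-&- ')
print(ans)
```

[('hDy7w', 'n', '9f9jy3')]

With 3 capturing groups, `findall` returns a 3-tuple per match.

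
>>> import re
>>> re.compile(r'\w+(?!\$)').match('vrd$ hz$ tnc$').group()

A negative assertion filters positions out without eating any characters.
With `match`, the pattern is implicitly anchored at the beginning.
The match spans [0:2] → 'vr'.

'vr'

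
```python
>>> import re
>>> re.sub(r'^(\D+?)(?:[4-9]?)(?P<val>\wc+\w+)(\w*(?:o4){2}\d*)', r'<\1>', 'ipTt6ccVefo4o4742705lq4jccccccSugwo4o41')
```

Pattern: anchored at the start of the string; then one or more of a non-digit (lazy) (captured); then optionally a character in [4-9] (non-capturing group); then a word character, then one or more of a literal 'c', then one or more of a word character (captured as 'val'); then zero or more of a word character, then the literal 'o4' repeated 2 times, then zero or more of a digit (captured).
Matches: at [0:39] → 'ipTt6ccVefo4o4742705lq4jccccccSugwo4o41'.
The replacement refers to a captured group, so each match is rewritten using its own captured text.

'<ipTt>'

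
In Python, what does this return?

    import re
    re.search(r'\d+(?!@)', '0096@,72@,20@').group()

The negative lookaround is zero-width — it rules out positions where the adjacent text would match, without consuming anything.
The match spans [0:3] → '009'.

'009'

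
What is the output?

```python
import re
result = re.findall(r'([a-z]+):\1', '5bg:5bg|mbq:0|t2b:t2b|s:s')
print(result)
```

`\1` has to match the exact text group 1 already captured.
Walking the string: at [22:25] match 's:s', group 1 = 's'.
Because there's exactly one group, `findall` drops the full match and keeps group 1 from the one hit.

['s']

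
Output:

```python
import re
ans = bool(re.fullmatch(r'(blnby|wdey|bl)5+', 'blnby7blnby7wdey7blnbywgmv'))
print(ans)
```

`fullmatch` succeeds only if the pattern covers the string from start to end.
Here there's no way to consume every character, so the call returns None, and `bool(None)` is False.

False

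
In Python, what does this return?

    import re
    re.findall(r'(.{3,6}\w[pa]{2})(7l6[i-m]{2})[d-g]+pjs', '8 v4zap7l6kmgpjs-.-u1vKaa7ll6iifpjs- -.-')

[('8 v4zap', '7l6km')]

Multiple groups make `findall` return tuples — one 2-tuple for the one match.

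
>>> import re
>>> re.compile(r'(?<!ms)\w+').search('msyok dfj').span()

The negative lookaround is zero-width — it rules out positions where the adjacent text would match, without consuming anything.
`re.search` tries every starting position until one works.
The match spans [0:5] → 'msyok'.

(0, 5)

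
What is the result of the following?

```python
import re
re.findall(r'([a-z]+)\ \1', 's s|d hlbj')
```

A backreference is literal: `\1` must see the identical characters the first group matched.
One capturing group, so `findall` returns just the captured substring from the one match — 1 in all.

['s']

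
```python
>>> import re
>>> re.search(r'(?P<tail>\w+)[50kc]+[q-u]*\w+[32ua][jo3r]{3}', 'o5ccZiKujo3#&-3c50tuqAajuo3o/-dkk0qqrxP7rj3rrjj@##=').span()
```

(0, 11)

The match spans [0:11] → 'o5ccZiKujo3'.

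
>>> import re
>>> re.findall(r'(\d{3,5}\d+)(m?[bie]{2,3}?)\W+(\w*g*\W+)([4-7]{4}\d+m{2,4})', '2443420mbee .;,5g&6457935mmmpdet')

[('2443420', 'mbee', '5g&', '6457935mmm')]

This matches 3 to 5 of a digit, then one or more of a digit (captured); then optionally the literal 'm', then 2 to 3 of one of [bie] (lazy) (captured); then one or more of a non-word character; then zero or more of a word character, then zero or more of a literal 'g', then one or more of a non-word character (captured); then exactly 4 of a character in [4-7], then one or more of a digit, then 2 to 4 of the literal 'm' (captured).
Walking the string: at [0:28] match '2443420mbee .;,5g&6457935mmm', groups = ('2443420', 'mbee', '5g&', '6457935mmm').
4 groups means the one result is a tuple of 4 captured strings — 1 here.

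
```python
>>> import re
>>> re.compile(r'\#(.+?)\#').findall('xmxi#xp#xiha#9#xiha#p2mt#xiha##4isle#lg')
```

['xp', '9', 'p2mt', '#4isle']

A non-greedy quantifier consumes as few characters as it can — just enough that the remainder of the pattern still matches from where it stops; whatever follows it matches normally.
Matches: at [4:8] match '#xp#', group 1 = 'xp'; at [12:15] match '#9#', group 1 = '9'; at [19:25] match '#p2mt#', group 1 = 'p2mt'; at [29:37] match '##4isle#', group 1 = '#4isle'.
With a single group, `findall` returns only what that group captured — 4 items.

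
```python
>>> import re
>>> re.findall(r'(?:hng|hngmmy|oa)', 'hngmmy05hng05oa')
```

Alternation isn't longest-match — the leftmost alternative that fits at this position is chosen.
Matches: at [0:3] → 'hng'; at [8:11] → 'hng'; at [13:15] → 'oa'.
No capturing groups, so `findall` returns the 3 full match strings.

['hng', 'hng', 'oa']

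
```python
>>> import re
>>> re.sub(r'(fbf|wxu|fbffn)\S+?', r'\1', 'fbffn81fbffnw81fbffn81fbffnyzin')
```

The regex engine tests alternatives in the order written; an earlier branch that matches wins even if a later one would match more.
Matches: at [0:4] → 'fbff'; at [7:11] → 'fbff'; at [15:19] → 'fbff'; at [22:26] → 'fbff'.
Each match is replaced using the text its own group 1 captured.

'fbfn81fbfnw81fbfn81fbfnyzin'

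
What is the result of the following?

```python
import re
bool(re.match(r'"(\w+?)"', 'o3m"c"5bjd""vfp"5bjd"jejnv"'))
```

False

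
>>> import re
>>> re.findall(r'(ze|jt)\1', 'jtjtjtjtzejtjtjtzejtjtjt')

After group 1 captures some text, `\1` only succeeds where that same text appears again.
`findall` collects group 1 from each match (4 total).

['jt', 'jt', 'jt', 'jt']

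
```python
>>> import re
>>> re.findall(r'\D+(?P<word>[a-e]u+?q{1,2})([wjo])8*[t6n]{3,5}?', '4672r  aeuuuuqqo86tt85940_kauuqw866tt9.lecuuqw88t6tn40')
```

Pattern: one or more of a non-digit; then a character in [a-e], then one or more of a literal 'u' (lazy), then 1 to 2 of a literal 'q' (captured as 'word'); then one of [wjo] (captured); then zero or more of a literal '8', then 3 to 5 of one of [t6n] (lazy).
2 groups means each result is a tuple of 2 captured strings — 3 here.

[('euuuuqq', 'o'), ('auuq', 'w'), ('cuuq', 'w')]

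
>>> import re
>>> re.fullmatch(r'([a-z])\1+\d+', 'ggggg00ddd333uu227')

None

`fullmatch` succeeds only if the pattern covers the string from start to end.
Here the string isn't matched end-to-end, so the call returns None.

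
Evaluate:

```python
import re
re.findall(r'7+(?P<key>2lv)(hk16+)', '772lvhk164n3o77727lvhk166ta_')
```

[('2lv', 'hk16')]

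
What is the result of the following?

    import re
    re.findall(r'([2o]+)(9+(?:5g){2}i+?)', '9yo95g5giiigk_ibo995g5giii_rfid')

[('o', '95g5gi'), ('o', '995g5gi')]

With 2 capturing groups, `findall` returns a 2-tuple per match.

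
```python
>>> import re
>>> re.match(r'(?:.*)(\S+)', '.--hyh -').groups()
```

('-',)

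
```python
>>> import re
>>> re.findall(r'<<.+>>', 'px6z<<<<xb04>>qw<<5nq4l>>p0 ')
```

Matches: at [4:25] → '<<<<xb04>>qw<<5nq4l>>'.
`findall` yields the raw match text (1 of them) because the pattern has no groups.

['<<<<xb04>>qw<<5nq4l>>']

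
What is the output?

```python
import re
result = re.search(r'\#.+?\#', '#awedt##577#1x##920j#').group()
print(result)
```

#awedt#

Unlike `match`, `search` isn't anchored — it looks for the pattern anywhere in the string.
The match spans [0:7] → '#awedt#'.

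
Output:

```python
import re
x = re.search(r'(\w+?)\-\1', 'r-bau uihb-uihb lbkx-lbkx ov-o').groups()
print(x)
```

('uihb',)

A backreference is literal: `\1` must see the identical characters the first group matched.
`re.search` tries every starting position until one works.
The match spans [6:15] → 'uihb-uihb'.
Captured: group 1 = 'uihb'.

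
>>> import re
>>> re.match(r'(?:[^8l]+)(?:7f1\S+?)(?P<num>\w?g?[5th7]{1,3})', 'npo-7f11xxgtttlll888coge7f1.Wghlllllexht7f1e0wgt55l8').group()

This matches one or more of any character except [8l] (non-capturing group); then the literal '7f1', then one or more of a non-whitespace character (lazy) (non-capturing group); then optionally a word character, then optionally a literal 'g', then 1 to 3 of one of [5th7] (captured as 'num').
Because the quantifier is non-greedy, it stops expanding at the earliest point where the rest of the pattern can succeed.
`re.match` won't scan ahead — the pattern has to work from the very first character.
The match spans [0:14] → 'npo-7f11xxgttt'.
Captured: group 1 = 'xgttt'.

'npo-7f11xxgttt'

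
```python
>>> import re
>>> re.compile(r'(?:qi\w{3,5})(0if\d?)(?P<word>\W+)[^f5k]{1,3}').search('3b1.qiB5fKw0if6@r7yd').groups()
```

('0if6', '@')

The pattern matches the literal 'qi', then 3 to 5 of a word character (non-capturing group); then the literal '0if', then optionally a digit (captured); then one or more of a non-word character (captured as 'word'); then 1 to 3 of any character except [f5k].
`re.search` tries every starting position until one works.
The match spans [4:19] → 'qiB5fKw0if6@r7y'.
Captured: group 1 = '0if6', group 2 = '@'.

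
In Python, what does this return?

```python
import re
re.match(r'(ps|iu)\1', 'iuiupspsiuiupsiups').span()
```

(0, 4)

`match` is anchored at position 0; if the pattern doesn't fit there, it returns None.
The match spans [0:4] → 'iuiu'.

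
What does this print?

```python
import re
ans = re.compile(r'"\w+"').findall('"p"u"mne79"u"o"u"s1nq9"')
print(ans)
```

Walking the string: at [0:3] → '"p"'; at [4:11] → '"mne79"'; at [12:15] → '"o"'; at [16:23] → '"s1nq9"'.
No capturing groups, so `findall` returns the 4 full match strings.

['"p"', '"mne79"', '"o"', '"s1nq9"']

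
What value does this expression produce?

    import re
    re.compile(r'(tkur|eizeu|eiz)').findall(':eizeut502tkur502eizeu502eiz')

['eizeu', 'tkur', 'eizeu', 'eiz']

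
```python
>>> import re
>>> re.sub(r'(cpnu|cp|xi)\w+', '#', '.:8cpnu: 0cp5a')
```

'.:8#: 0#'

Matches: at [3:7] → 'cpnu'; at [10:14] → 'cp5a'.
Each match is replaced by '#'.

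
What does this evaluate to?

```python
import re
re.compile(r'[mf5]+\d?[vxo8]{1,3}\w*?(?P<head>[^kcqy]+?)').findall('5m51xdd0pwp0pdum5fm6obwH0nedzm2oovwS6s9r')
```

['d', 'b', 'w']

The pattern matches one or more of one of [mf5]; then optionally a digit, then 1 to 3 of one of [vxo8], then zero or more of a word character (lazy); then one or more of any character except [kcqy] (lazy) (captured as 'head').
Walking the string: at [0:6] match '5m51xd', group 1 = 'd'; at [15:22] match 'm5fm6ob', group 1 = 'b'; at [29:35] match 'm2oovw', group 1 = 'w'.
One capturing group, so `findall` returns just the captured substring from each match — 3 in all.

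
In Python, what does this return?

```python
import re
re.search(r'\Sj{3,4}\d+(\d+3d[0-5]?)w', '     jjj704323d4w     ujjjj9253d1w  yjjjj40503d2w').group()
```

'ujjjj9253d1w'

The match spans [22:34] → 'ujjjj9253d1w'.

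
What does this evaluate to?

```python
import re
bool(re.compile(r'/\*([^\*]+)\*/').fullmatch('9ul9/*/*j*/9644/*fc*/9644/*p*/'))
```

False

`re.fullmatch` requires the pattern to consume the entire string.
Here the string isn't matched end-to-end, so the call returns None, and `bool(None)` is False.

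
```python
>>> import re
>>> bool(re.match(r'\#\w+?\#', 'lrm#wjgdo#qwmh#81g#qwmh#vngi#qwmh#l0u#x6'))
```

`re.match` only tries the pattern at the start of the string.
Here the pattern fails at index 0, so the call returns None, and `bool(None)` is False.

False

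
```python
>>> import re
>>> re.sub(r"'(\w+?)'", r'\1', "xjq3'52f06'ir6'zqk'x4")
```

Matches: at [4:11] → "'52f06'"; at [14:19] → "'zqk'".
The replacement refers to a captured group, so each match is rewritten using its own captured text.

'xjq352f06ir6zqkx4'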